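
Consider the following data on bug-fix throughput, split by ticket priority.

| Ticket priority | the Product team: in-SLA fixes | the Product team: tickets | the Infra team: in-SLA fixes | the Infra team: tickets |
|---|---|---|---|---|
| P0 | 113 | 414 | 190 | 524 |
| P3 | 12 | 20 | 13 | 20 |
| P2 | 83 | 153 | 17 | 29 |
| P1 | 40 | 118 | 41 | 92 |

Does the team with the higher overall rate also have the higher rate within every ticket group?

P0: the Product team 113/414 = 27.3%, the Infra team 190/524 = 36.3% → the Infra team
P3: the Product team 12/20 = 60.0%, the Infra team 13/20 = 65.0% → the Infra team
P2: the Product team 83/153 = 54.2%, the Infra team 17/29 = 58.6% → the Infra team
P1: the Product team 40/118 = 33.9%, the Infra team 41/92 = 44.6% → the Infra team
Overall: the Product team 248/705 = 35.2%, the Infra team 261/665 = 39.2% → the Infra team
The Infra team wins overall and in every ticket group — no reversal.

Yes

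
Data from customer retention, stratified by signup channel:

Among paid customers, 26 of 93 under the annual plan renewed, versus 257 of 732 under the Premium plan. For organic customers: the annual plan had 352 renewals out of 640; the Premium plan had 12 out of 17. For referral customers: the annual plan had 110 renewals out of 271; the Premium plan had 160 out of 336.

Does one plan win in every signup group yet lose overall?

Paid: the annual plan 26/93 = 28.0%, the Premium plan 257/732 = 35.1% → the Premium plan
Organic: the annual plan 352/640 = 55.0%, the Premium plan 12/17 = 70.6% → the Premium plan
Referral: the annual plan 110/271 = 40.6%, the Premium plan 160/336 = 47.6% → the Premium plan
Overall: the annual plan 488/1004 = 48.6%, the Premium plan 429/1085 = 39.5% → the annual plan
The Premium plan wins each signup group but the annual plan wins overall — the comparison reverses. The Premium plan's customers skew toward paid, which has a lower base rate.

Yes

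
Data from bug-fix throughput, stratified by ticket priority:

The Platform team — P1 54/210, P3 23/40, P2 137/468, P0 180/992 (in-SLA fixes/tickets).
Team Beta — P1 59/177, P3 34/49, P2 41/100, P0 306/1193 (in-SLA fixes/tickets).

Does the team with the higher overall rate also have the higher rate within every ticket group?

Yes

P1: the Platform team 54/210 = 25.7%, Team Beta 59/177 = 33.3% → Team Beta
P3: the Platform team 23/40 = 57.5%, Team Beta 34/49 = 69.4% → Team Beta
P2: the Platform team 137/468 = 29.3%, Team Beta 41/100 = 41.0% → Team Beta
P0: the Platform team 180/992 = 18.1%, Team Beta 306/1193 = 25.6% → Team Beta
Overall: the Platform team 394/1710 = 23.0%, Team Beta 440/1519 = 29.0% → Team Beta
Team Beta wins overall and in every ticket group — no reversal.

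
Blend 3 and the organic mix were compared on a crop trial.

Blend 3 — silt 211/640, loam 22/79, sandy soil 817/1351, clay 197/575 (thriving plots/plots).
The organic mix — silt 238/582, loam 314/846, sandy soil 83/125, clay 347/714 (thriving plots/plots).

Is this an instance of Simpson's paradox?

Yes

Silt: Blend 3 211/640 = 33.0%, the organic mix 238/582 = 40.9% → the organic mix
Loam: Blend 3 22/79 = 27.8%, the organic mix 314/846 = 37.1% → the organic mix
Sandy soil: Blend 3 817/1351 = 60.5%, the organic mix 83/125 = 66.4% → the organic mix
Clay: Blend 3 197/575 = 34.3%, the organic mix 347/714 = 48.6% → the organic mix
Overall: Blend 3 1247/2645 = 47.1%, the organic mix 982/2267 = 43.3% → Blend 3
The organic mix wins each soil group but Blend 3 wins overall — the comparison reverses. The organic mix's plots skew toward loam, which has a lower base rate.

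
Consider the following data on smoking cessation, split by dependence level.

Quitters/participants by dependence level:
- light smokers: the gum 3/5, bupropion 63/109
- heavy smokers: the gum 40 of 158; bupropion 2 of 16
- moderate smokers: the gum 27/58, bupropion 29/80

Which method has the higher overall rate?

Light smokers: the gum 3/5 = 60.0%, bupropion 63/109 = 57.8% → the gum
Heavy smokers: the gum 40/158 = 25.3%, bupropion 2/16 = 12.5% → the gum
Moderate smokers: the gum 27/58 = 46.6%, bupropion 29/80 = 36.2% → the gum
Overall: the gum 70/221 = 31.7%, bupropion 94/205 = 45.9% → bupropion
(The gum wins every dependence group but bupropion wins overall — the gum's participants skew toward the low-rate heavy smokers group.)

bupropion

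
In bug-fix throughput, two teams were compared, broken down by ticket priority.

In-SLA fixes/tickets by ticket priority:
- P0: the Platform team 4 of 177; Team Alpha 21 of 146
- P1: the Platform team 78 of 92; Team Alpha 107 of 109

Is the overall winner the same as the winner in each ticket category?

Yes

P0: the Platform team 4/177 = 2.3%, Team Alpha 21/146 = 14.4% → Team Alpha
P1: the Platform team 78/92 = 84.8%, Team Alpha 107/109 = 98.2% → Team Alpha
Overall: the Platform team 82/269 = 30.5%, Team Alpha 128/255 = 50.2% → Team Alpha
Team Alpha wins overall and in every ticket group — no reversal.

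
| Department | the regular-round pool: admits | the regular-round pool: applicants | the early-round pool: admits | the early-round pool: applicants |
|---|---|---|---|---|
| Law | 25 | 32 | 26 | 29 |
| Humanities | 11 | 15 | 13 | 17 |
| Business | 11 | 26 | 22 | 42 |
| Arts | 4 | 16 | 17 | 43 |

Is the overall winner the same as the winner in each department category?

Yes

Law: the regular-round pool 25/32 = 78.1%, the early-round pool 26/29 = 89.7% → the early-round pool
Humanities: the regular-round pool 11/15 = 73.3%, the early-round pool 13/17 = 76.5% → the early-round pool
Business: the regular-round pool 11/26 = 42.3%, the early-round pool 22/42 = 52.4% → the early-round pool
Arts: the regular-round pool 4/16 = 25.0%, the early-round pool 17/43 = 39.5% → the early-round pool
Overall: the regular-round pool 51/89 = 57.3%, the early-round pool 78/131 = 59.5% → the early-round pool
The early-round pool wins overall and in every department group — no reversal.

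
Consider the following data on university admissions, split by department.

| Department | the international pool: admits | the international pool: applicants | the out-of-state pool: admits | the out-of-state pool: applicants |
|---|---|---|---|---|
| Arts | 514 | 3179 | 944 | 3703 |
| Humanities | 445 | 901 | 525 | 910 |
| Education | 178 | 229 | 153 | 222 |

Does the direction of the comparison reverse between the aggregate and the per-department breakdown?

No

Arts: the international pool 514/3179 = 16.2%, the out-of-state pool 944/3703 = 25.5% → the out-of-state pool
Humanities: the international pool 445/901 = 49.4%, the out-of-state pool 525/910 = 57.7% → the out-of-state pool
Education: the international pool 178/229 = 77.7%, the out-of-state pool 153/222 = 68.9% → the international pool
Overall: the international pool 1137/4309 = 26.4%, the out-of-state pool 1622/4835 = 33.5% → the out-of-state pool
Neither sweeps: the international pool wins 1 of 3 groups, the out-of-state pool wins 2. The out-of-state pool wins overall but not every group — no Simpson reversal.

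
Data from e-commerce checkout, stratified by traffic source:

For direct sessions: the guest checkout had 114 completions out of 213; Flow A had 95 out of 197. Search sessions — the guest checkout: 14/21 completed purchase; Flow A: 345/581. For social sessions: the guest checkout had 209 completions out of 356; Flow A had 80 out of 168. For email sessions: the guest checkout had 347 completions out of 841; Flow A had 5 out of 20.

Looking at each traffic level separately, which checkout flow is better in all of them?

Direct: the guest checkout 114/213 = 53.5%, Flow A 95/197 = 48.2% → the guest checkout
Search: the guest checkout 14/21 = 66.7%, Flow A 345/581 = 59.4% → the guest checkout
Social: the guest checkout 209/356 = 58.7%, Flow A 80/168 = 47.6% → the guest checkout
Email: the guest checkout 347/841 = 41.3%, Flow A 5/20 = 25.0% → the guest checkout
The guest checkout has the higher rate in all 4 groups.

the guest checkout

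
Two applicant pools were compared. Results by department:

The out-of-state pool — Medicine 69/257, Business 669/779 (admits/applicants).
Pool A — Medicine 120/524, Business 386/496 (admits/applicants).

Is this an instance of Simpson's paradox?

No

Medicine: the out-of-state pool 69/257 = 26.8%, Pool A 120/524 = 22.9% → the out-of-state pool
Business: the out-of-state pool 669/779 = 85.9%, Pool A 386/496 = 77.8% → the out-of-state pool
Overall: the out-of-state pool 738/1036 = 71.2%, Pool A 506/1020 = 49.6% → the out-of-state pool
The out-of-state pool wins overall and in every department group — no reversal.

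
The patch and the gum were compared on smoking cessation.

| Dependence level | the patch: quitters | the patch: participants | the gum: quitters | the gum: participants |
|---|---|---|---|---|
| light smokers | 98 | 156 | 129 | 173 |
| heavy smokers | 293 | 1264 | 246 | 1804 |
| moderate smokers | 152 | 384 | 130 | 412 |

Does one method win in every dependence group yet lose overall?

No

Light smokers: the patch 98/156 = 62.8%, the gum 129/173 = 74.6% → the gum
Heavy smokers: the patch 293/1264 = 23.2%, the gum 246/1804 = 13.6% → the patch
Moderate smokers: the patch 152/384 = 39.6%, the gum 130/412 = 31.6% → the patch
Overall: the patch 543/1804 = 30.1%, the gum 505/2389 = 21.1% → the patch
Neither sweeps: the patch wins 2 of 3 groups, the gum wins 1. The patch wins overall but not every group — no Simpson reversal.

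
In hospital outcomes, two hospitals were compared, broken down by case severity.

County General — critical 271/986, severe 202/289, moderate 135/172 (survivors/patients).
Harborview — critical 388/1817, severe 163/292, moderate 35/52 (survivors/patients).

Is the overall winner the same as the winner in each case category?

Yes

Critical: County General 271/986 = 27.5%, Harborview 388/1817 = 21.4% → County General
Severe: County General 202/289 = 69.9%, Harborview 163/292 = 55.8% → County General
Moderate: County General 135/172 = 78.5%, Harborview 35/52 = 67.3% → County General
Overall: County General 608/1447 = 42.0%, Harborview 586/2161 = 27.1% → County General
County General wins overall and in every case group — no reversal.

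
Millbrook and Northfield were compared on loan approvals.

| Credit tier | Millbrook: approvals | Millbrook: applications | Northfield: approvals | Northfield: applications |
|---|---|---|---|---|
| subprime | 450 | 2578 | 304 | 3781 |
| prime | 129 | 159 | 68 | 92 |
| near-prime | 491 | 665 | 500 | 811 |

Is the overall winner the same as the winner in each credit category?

Yes

Subprime: Millbrook 450/2578 = 17.5%, Northfield 304/3781 = 8.0% → Millbrook
Prime: Millbrook 129/159 = 81.1%, Northfield 68/92 = 73.9% → Millbrook
Near-prime: Millbrook 491/665 = 73.8%, Northfield 500/811 = 61.7% → Millbrook
Overall: Millbrook 1070/3402 = 31.5%, Northfield 872/4684 = 18.6% → Millbrook
Millbrook wins overall and in every credit group — no reversal.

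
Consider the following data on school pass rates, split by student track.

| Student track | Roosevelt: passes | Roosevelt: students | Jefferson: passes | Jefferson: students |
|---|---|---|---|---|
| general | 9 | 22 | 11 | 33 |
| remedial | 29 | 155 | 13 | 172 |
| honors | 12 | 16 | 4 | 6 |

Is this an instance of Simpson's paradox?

General: Roosevelt 9/22 = 40.9%, Jefferson 11/33 = 33.3% → Roosevelt
Remedial: Roosevelt 29/155 = 18.7%, Jefferson 13/172 = 7.6% → Roosevelt
Honors: Roosevelt 12/16 = 75.0%, Jefferson 4/6 = 66.7% → Roosevelt
Overall: Roosevelt 50/193 = 25.9%, Jefferson 28/211 = 13.3% → Roosevelt
Roosevelt wins overall and in every student group — no reversal.

No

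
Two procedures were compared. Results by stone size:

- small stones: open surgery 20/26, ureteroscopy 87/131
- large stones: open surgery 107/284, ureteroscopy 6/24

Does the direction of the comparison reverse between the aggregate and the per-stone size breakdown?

Small stones: open surgery 20/26 = 76.9%, ureteroscopy 87/131 = 66.4% → open surgery
Large stones: open surgery 107/284 = 37.7%, ureteroscopy 6/24 = 25.0% → open surgery
Overall: open surgery 127/310 = 41.0%, ureteroscopy 93/155 = 60.0% → ureteroscopy
Open surgery wins each stone group but ureteroscopy wins overall — the comparison reverses. Open surgery's cases skew toward large stones, which has a lower base rate.

Yes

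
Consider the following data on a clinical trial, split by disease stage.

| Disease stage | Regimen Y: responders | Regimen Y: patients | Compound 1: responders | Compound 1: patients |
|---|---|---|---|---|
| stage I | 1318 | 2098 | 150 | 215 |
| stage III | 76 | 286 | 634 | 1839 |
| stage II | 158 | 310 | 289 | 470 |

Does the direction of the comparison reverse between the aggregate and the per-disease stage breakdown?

Stage I: Regimen Y 1318/2098 = 62.8%, Compound 1 150/215 = 69.8% → Compound 1
Stage III: Regimen Y 76/286 = 26.6%, Compound 1 634/1839 = 34.5% → Compound 1
Stage II: Regimen Y 158/310 = 51.0%, Compound 1 289/470 = 61.5% → Compound 1
Overall: Regimen Y 1552/2694 = 57.6%, Compound 1 1073/2524 = 42.5% → Regimen Y
Compound 1 wins each disease group but Regimen Y wins overall — the comparison reverses. Compound 1's patients skew toward stage III, which has a lower base rate.

Yes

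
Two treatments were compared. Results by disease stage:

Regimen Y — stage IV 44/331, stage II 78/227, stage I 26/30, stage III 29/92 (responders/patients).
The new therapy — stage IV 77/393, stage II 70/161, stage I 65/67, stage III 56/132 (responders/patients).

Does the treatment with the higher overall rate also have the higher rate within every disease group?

Yes

Stage IV: Regimen Y 44/331 = 13.3%, the new therapy 77/393 = 19.6% → the new therapy
Stage II: Regimen Y 78/227 = 34.4%, the new therapy 70/161 = 43.5% → the new therapy
Stage I: Regimen Y 26/30 = 86.7%, the new therapy 65/67 = 97.0% → the new therapy
Stage III: Regimen Y 29/92 = 31.5%, the new therapy 56/132 = 42.4% → the new therapy
Overall: Regimen Y 177/680 = 26.0%, the new therapy 268/753 = 35.6% → the new therapy
The new therapy wins overall and in every disease group — no reversal.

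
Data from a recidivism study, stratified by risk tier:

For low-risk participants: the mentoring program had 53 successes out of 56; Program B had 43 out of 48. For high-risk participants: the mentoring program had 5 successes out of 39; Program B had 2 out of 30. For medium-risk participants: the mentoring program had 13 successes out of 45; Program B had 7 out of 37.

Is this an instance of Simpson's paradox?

No

Low-risk: the mentoring program 53/56 = 94.6%, Program B 43/48 = 89.6% → the mentoring program
High-risk: the mentoring program 5/39 = 12.8%, Program B 2/30 = 6.7% → the mentoring program
Medium-risk: the mentoring program 13/45 = 28.9%, Program B 7/37 = 18.9% → the mentoring program
Overall: the mentoring program 71/140 = 50.7%, Program B 52/115 = 45.2% → the mentoring program
The mentoring program wins overall and in every risk group — no reversal.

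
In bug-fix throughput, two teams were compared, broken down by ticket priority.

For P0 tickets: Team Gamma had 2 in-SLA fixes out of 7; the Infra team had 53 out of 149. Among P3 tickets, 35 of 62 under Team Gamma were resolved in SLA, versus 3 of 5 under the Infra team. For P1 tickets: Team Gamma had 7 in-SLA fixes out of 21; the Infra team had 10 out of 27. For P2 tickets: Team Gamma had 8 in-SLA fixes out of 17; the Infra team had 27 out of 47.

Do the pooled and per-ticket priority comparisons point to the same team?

P0: Team Gamma 2/7 = 28.6%, the Infra team 53/149 = 35.6% → the Infra team
P3: Team Gamma 35/62 = 56.5%, the Infra team 3/5 = 60.0% → the Infra team
P1: Team Gamma 7/21 = 33.3%, the Infra team 10/27 = 37.0% → the Infra team
P2: Team Gamma 8/17 = 47.1%, the Infra team 27/47 = 57.4% → the Infra team
Overall: Team Gamma 52/107 = 48.6%, the Infra team 93/228 = 40.8% → Team Gamma
The Infra team wins each ticket group but Team Gamma wins overall — the comparison reverses. The Infra team's tickets skew toward P0, which has a lower base rate.

No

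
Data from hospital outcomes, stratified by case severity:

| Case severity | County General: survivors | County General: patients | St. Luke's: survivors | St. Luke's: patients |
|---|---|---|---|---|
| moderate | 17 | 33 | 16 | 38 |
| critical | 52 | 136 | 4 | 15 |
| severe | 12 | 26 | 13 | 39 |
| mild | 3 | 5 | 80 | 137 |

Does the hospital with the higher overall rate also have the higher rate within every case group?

No

Moderate: County General 17/33 = 51.5%, St. Luke's 16/38 = 42.1% → County General
Critical: County General 52/136 = 38.2%, St. Luke's 4/15 = 26.7% → County General
Severe: County General 12/26 = 46.2%, St. Luke's 13/39 = 33.3% → County General
Mild: County General 3/5 = 60.0%, St. Luke's 80/137 = 58.4% → County General
Overall: County General 84/200 = 42.0%, St. Luke's 113/229 = 49.3% → St. Luke's
County General wins each case group but St. Luke's wins overall — the comparison reverses. County General's patients skew toward critical, which has a lower base rate.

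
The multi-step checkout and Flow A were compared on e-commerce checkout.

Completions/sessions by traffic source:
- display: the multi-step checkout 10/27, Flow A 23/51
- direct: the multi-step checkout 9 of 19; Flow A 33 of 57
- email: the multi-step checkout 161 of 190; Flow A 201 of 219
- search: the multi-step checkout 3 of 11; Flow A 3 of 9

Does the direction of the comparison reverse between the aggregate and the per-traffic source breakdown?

Display: the multi-step checkout 10/27 = 37.0%, Flow A 23/51 = 45.1% → Flow A
Direct: the multi-step checkout 9/19 = 47.4%, Flow A 33/57 = 57.9% → Flow A
Email: the multi-step checkout 161/190 = 84.7%, Flow A 201/219 = 91.8% → Flow A
Search: the multi-step checkout 3/11 = 27.3%, Flow A 3/9 = 33.3% → Flow A
Overall: the multi-step checkout 183/247 = 74.1%, Flow A 260/336 = 77.4% → Flow A
Flow A wins overall and in every traffic group — no reversal.

No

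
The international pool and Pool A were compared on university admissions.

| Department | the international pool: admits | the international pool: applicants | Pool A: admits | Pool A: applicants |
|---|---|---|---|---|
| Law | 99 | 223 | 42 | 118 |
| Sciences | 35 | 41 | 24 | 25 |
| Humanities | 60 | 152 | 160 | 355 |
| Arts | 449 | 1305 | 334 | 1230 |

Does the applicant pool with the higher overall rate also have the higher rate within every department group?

Law: the international pool 99/223 = 44.4%, Pool A 42/118 = 35.6% → the international pool
Sciences: the international pool 35/41 = 85.4%, Pool A 24/25 = 96.0% → Pool A
Humanities: the international pool 60/152 = 39.5%, Pool A 160/355 = 45.1% → Pool A
Arts: the international pool 449/1305 = 34.4%, Pool A 334/1230 = 27.2% → the international pool
Overall: the international pool 643/1721 = 37.4%, Pool A 560/1728 = 32.4% → the international pool
Neither sweeps: the international pool wins 2 of 4 groups, Pool A wins 2. The international pool wins overall but not every group — no Simpson reversal.

No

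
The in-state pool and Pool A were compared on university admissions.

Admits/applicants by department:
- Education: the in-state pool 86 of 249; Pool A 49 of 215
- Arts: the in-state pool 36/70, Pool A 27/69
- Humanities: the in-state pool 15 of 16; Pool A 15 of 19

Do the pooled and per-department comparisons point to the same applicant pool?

Yes

Education: the in-state pool 86/249 = 34.5%, Pool A 49/215 = 22.8% → the in-state pool
Arts: the in-state pool 36/70 = 51.4%, Pool A 27/69 = 39.1% → the in-state pool
Humanities: the in-state pool 15/16 = 93.8%, Pool A 15/19 = 78.9% → the in-state pool
Overall: the in-state pool 137/335 = 40.9%, Pool A 91/303 = 30.0% → the in-state pool
The in-state pool wins overall and in every department group — no reversal.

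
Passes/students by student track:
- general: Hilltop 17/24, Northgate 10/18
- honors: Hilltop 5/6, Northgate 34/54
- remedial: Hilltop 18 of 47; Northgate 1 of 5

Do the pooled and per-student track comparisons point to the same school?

General: Hilltop 17/24 = 70.8%, Northgate 10/18 = 55.6% → Hilltop
Honors: Hilltop 5/6 = 83.3%, Northgate 34/54 = 63.0% → Hilltop
Remedial: Hilltop 18/47 = 38.3%, Northgate 1/5 = 20.0% → Hilltop
Overall: Hilltop 40/77 = 51.9%, Northgate 45/77 = 58.4% → Northgate
Hilltop wins each student group but Northgate wins overall — the comparison reverses. Hilltop's students skew toward remedial, which has a lower base rate.

No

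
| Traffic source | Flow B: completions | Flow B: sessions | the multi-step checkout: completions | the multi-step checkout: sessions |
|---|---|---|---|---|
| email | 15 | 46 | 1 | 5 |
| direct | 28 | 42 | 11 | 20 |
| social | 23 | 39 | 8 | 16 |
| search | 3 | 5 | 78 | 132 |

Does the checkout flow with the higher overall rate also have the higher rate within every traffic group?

Email: Flow B 15/46 = 32.6%, the multi-step checkout 1/5 = 20.0% → Flow B
Direct: Flow B 28/42 = 66.7%, the multi-step checkout 11/20 = 55.0% → Flow B
Social: Flow B 23/39 = 59.0%, the multi-step checkout 8/16 = 50.0% → Flow B
Search: Flow B 3/5 = 60.0%, the multi-step checkout 78/132 = 59.1% → Flow B
Overall: Flow B 69/132 = 52.3%, the multi-step checkout 98/173 = 56.6% → the multi-step checkout
Flow B wins each traffic group but the multi-step checkout wins overall — the comparison reverses. Flow B's sessions skew toward email, which has a lower base rate.

No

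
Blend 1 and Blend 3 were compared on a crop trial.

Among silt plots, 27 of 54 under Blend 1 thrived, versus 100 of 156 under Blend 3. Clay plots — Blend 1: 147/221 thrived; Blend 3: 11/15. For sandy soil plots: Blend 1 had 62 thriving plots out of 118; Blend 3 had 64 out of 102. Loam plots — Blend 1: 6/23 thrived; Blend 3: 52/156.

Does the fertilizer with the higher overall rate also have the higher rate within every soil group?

No

Silt: Blend 1 27/54 = 50.0%, Blend 3 100/156 = 64.1% → Blend 3
Clay: Blend 1 147/221 = 66.5%, Blend 3 11/15 = 73.3% → Blend 3
Sandy soil: Blend 1 62/118 = 52.5%, Blend 3 64/102 = 62.7% → Blend 3
Loam: Blend 1 6/23 = 26.1%, Blend 3 52/156 = 33.3% → Blend 3
Overall: Blend 1 242/416 = 58.2%, Blend 3 227/429 = 52.9% → Blend 1
Blend 3 wins each soil group but Blend 1 wins overall — the comparison reverses. Blend 3's plots skew toward loam, which has a lower base rate.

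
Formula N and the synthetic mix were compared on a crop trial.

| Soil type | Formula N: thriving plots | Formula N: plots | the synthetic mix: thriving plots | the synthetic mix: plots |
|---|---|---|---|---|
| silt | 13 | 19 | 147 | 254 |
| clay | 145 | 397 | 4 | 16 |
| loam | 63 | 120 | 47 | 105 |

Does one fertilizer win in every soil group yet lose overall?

Yes

Silt: Formula N 13/19 = 68.4%, the synthetic mix 147/254 = 57.9% → Formula N
Clay: Formula N 145/397 = 36.5%, the synthetic mix 4/16 = 25.0% → Formula N
Loam: Formula N 63/120 = 52.5%, the synthetic mix 47/105 = 44.8% → Formula N
Overall: Formula N 221/536 = 41.2%, the synthetic mix 198/375 = 52.8% → the synthetic mix
Formula N wins each soil group but the synthetic mix wins overall — the comparison reverses. Formula N's plots skew toward clay, which has a lower base rate.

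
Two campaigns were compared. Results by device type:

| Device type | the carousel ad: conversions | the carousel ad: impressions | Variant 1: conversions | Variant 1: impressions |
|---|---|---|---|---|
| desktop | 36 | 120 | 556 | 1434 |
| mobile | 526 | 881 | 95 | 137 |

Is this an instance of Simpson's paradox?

Yes

Desktop: the carousel ad 36/120 = 30.0%, Variant 1 556/1434 = 38.8% → Variant 1
Mobile: the carousel ad 526/881 = 59.7%, Variant 1 95/137 = 69.3% → Variant 1
Overall: the carousel ad 562/1001 = 56.1%, Variant 1 651/1571 = 41.4% → the carousel ad
Variant 1 wins each device group but the carousel ad wins overall — the comparison reverses. Variant 1's impressions skew toward desktop, which has a lower base rate.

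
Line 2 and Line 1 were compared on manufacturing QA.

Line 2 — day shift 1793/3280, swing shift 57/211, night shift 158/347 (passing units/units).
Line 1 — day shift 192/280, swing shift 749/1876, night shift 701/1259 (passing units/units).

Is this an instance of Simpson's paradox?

Day shift: Line 2 1793/3280 = 54.7%, Line 1 192/280 = 68.6% → Line 1
Swing shift: Line 2 57/211 = 27.0%, Line 1 749/1876 = 39.9% → Line 1
Night shift: Line 2 158/347 = 45.5%, Line 1 701/1259 = 55.7% → Line 1
Overall: Line 2 2008/3838 = 52.3%, Line 1 1642/3415 = 48.1% → Line 2
Line 1 wins each shift group but Line 2 wins overall — the comparison reverses. Line 1's units skew toward swing shift, which has a lower base rate.

Yes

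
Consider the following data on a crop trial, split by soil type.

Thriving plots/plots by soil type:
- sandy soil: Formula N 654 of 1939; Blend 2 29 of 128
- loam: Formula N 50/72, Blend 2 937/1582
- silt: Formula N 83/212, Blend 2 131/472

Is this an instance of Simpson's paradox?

Yes

Sandy soil: Formula N 654/1939 = 33.7%, Blend 2 29/128 = 22.7% → Formula N
Loam: Formula N 50/72 = 69.4%, Blend 2 937/1582 = 59.2% → Formula N
Silt: Formula N 83/212 = 39.2%, Blend 2 131/472 = 27.8% → Formula N
Overall: Formula N 787/2223 = 35.4%, Blend 2 1097/2182 = 50.3% → Blend 2
Formula N wins each soil group but Blend 2 wins overall — the comparison reverses. Formula N's plots skew toward sandy soil, which has a lower base rate.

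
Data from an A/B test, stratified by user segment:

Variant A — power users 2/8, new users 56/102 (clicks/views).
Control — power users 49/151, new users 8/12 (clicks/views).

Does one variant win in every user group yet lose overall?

Power users: Variant A 2/8 = 25.0%, Control 49/151 = 32.5% → Control
New users: Variant A 56/102 = 54.9%, Control 8/12 = 66.7% → Control
Overall: Variant A 58/110 = 52.7%, Control 57/163 = 35.0% → Variant A
Control wins each user group but Variant A wins overall — the comparison reverses. Control's views skew toward power users, which has a lower base rate.

Yes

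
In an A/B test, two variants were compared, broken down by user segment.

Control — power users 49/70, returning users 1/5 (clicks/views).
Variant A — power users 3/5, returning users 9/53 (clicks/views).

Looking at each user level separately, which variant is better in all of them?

Control

Power users: Control 49/70 = 70.0%, Variant A 3/5 = 60.0% → Control
Returning users: Control 1/5 = 20.0%, Variant A 9/53 = 17.0% → Control
Control has the higher rate in both groups.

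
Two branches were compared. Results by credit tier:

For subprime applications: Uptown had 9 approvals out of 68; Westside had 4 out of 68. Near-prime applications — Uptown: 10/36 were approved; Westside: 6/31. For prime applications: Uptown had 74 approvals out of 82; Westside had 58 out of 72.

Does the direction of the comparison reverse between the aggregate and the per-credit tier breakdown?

Subprime: Uptown 9/68 = 13.2%, Westside 4/68 = 5.9% → Uptown
Near-prime: Uptown 10/36 = 27.8%, Westside 6/31 = 19.4% → Uptown
Prime: Uptown 74/82 = 90.2%, Westside 58/72 = 80.6% → Uptown
Overall: Uptown 93/186 = 50.0%, Westside 68/171 = 39.8% → Uptown
Uptown wins overall and in every credit group — no reversal.

No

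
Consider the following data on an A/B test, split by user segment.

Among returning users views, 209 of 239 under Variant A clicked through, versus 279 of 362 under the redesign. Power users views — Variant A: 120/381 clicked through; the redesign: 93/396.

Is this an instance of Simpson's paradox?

Returning users: Variant A 209/239 = 87.4%, the redesign 279/362 = 77.1% → Variant A
Power users: Variant A 120/381 = 31.5%, the redesign 93/396 = 23.5% → Variant A
Overall: Variant A 329/620 = 53.1%, the redesign 372/758 = 49.1% → Variant A
Variant A wins overall and in every user group — no reversal.

No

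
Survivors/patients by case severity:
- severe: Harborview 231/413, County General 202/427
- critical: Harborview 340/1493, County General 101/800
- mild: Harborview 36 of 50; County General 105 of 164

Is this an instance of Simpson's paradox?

Severe: Harborview 231/413 = 55.9%, County General 202/427 = 47.3% → Harborview
Critical: Harborview 340/1493 = 22.8%, County General 101/800 = 12.6% → Harborview
Mild: Harborview 36/50 = 72.0%, County General 105/164 = 64.0% → Harborview
Overall: Harborview 607/1956 = 31.0%, County General 408/1391 = 29.3% → Harborview
Harborview wins overall and in every case group — no reversal.

No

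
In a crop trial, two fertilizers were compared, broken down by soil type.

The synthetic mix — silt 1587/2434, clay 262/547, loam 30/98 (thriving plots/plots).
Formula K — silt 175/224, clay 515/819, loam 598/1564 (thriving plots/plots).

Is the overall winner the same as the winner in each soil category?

No

Silt: the synthetic mix 1587/2434 = 65.2%, Formula K 175/224 = 78.1% → Formula K
Clay: the synthetic mix 262/547 = 47.9%, Formula K 515/819 = 62.9% → Formula K
Loam: the synthetic mix 30/98 = 30.6%, Formula K 598/1564 = 38.2% → Formula K
Overall: the synthetic mix 1879/3079 = 61.0%, Formula K 1288/2607 = 49.4% → the synthetic mix
Formula K wins each soil group but the synthetic mix wins overall — the comparison reverses. Formula K's plots skew toward loam, which has a lower base rate.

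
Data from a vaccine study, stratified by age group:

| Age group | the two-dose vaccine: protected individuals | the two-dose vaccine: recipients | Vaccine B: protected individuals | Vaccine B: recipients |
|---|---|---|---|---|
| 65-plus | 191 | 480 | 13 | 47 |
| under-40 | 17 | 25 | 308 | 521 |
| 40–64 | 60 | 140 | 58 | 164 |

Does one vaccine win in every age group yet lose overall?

65-plus: the two-dose vaccine 191/480 = 39.8%, Vaccine B 13/47 = 27.7% → the two-dose vaccine
Under-40: the two-dose vaccine 17/25 = 68.0%, Vaccine B 308/521 = 59.1% → the two-dose vaccine
40–64: the two-dose vaccine 60/140 = 42.9%, Vaccine B 58/164 = 35.4% → the two-dose vaccine
Overall: the two-dose vaccine 268/645 = 41.6%, Vaccine B 379/732 = 51.8% → Vaccine B
The two-dose vaccine wins each age group but Vaccine B wins overall — the comparison reverses. The two-dose vaccine's recipients skew toward 65-plus, which has a lower base rate.

Yes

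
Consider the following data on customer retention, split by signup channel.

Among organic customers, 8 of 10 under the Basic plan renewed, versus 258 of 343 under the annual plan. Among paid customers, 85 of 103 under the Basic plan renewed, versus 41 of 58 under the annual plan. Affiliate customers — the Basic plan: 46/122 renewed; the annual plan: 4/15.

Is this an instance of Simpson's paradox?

Organic: the Basic plan 8/10 = 80.0%, the annual plan 258/343 = 75.2% → the Basic plan
Paid: the Basic plan 85/103 = 82.5%, the annual plan 41/58 = 70.7% → the Basic plan
Affiliate: the Basic plan 46/122 = 37.7%, the annual plan 4/15 = 26.7% → the Basic plan
Overall: the Basic plan 139/235 = 59.1%, the annual plan 303/416 = 72.8% → the annual plan
The Basic plan wins each signup group but the annual plan wins overall — the comparison reverses. The Basic plan's customers skew toward affiliate, which has a lower base rate.

Yes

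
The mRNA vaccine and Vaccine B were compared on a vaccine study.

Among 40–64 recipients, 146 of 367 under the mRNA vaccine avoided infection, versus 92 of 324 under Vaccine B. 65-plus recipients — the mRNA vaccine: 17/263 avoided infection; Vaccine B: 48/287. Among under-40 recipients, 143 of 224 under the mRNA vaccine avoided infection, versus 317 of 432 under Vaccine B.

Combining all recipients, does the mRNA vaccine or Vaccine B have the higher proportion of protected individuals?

40–64: the mRNA vaccine 146/367 = 39.8%, Vaccine B 92/324 = 28.4% → the mRNA vaccine
65-plus: the mRNA vaccine 17/263 = 6.5%, Vaccine B 48/287 = 16.7% → Vaccine B
Under-40: the mRNA vaccine 143/224 = 63.8%, Vaccine B 317/432 = 73.4% → Vaccine B
Overall: the mRNA vaccine 306/854 = 35.8%, Vaccine B 457/1043 = 43.8% → Vaccine B
(Neither sweeps every age group, but Vaccine B has the higher pooled rate.)

Vaccine B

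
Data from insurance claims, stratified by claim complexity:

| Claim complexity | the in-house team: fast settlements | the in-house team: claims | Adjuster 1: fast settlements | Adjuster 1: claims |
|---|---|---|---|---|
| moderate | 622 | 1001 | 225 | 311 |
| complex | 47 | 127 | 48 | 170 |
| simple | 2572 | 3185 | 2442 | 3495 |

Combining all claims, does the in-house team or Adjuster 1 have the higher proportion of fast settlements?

Moderate: the in-house team 622/1001 = 62.1%, Adjuster 1 225/311 = 72.3% → Adjuster 1
Complex: the in-house team 47/127 = 37.0%, Adjuster 1 48/170 = 28.2% → the in-house team
Simple: the in-house team 2572/3185 = 80.8%, Adjuster 1 2442/3495 = 69.9% → the in-house team
Overall: the in-house team 3241/4313 = 75.1%, Adjuster 1 2715/3976 = 68.3% → the in-house team
(Neither sweeps every claim group, but the in-house team has the higher pooled rate.)

the in-house team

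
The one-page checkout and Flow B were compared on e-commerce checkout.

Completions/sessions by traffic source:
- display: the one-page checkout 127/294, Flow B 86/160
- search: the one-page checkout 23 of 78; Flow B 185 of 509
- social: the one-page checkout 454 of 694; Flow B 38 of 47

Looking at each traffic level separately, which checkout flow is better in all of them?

Display: the one-page checkout 127/294 = 43.2%, Flow B 86/160 = 53.8% → Flow B
Search: the one-page checkout 23/78 = 29.5%, Flow B 185/509 = 36.3% → Flow B
Social: the one-page checkout 454/694 = 65.4%, Flow B 38/47 = 80.9% → Flow B
Flow B has the higher rate in all 3 groups.

Flow B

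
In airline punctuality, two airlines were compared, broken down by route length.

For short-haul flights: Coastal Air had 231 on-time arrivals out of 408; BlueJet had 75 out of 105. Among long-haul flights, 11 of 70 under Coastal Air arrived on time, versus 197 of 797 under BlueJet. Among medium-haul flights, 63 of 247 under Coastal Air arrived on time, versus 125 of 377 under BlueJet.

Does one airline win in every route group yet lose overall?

Yes

Short-haul: Coastal Air 231/408 = 56.6%, BlueJet 75/105 = 71.4% → BlueJet
Long-haul: Coastal Air 11/70 = 15.7%, BlueJet 197/797 = 24.7% → BlueJet
Medium-haul: Coastal Air 63/247 = 25.5%, BlueJet 125/377 = 33.2% → BlueJet
Overall: Coastal Air 305/725 = 42.1%, BlueJet 397/1279 = 31.0% → Coastal Air
BlueJet wins each route group but Coastal Air wins overall — the comparison reverses. BlueJet's flights skew toward long-haul, which has a lower base rate.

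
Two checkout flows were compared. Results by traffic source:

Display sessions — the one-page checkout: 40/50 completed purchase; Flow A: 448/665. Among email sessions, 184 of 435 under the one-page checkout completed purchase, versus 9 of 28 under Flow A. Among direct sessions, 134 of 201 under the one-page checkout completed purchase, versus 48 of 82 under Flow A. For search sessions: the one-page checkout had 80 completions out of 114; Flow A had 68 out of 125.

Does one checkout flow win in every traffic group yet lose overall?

Display: the one-page checkout 40/50 = 80.0%, Flow A 448/665 = 67.4% → the one-page checkout
Email: the one-page checkout 184/435 = 42.3%, Flow A 9/28 = 32.1% → the one-page checkout
Direct: the one-page checkout 134/201 = 66.7%, Flow A 48/82 = 58.5% → the one-page checkout
Search: the one-page checkout 80/114 = 70.2%, Flow A 68/125 = 54.4% → the one-page checkout
Overall: the one-page checkout 438/800 = 54.8%, Flow A 573/900 = 63.7% → Flow A
The one-page checkout wins each traffic group but Flow A wins overall — the comparison reverses. The one-page checkout's sessions skew toward email, which has a lower base rate.

Yes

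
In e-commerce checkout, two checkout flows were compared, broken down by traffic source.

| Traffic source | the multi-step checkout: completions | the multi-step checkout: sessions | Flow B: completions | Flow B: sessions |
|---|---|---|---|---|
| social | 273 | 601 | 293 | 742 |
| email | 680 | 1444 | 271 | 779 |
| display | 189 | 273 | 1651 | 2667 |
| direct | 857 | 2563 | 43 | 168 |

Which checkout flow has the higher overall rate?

Social: the multi-step checkout 273/601 = 45.4%, Flow B 293/742 = 39.5% → the multi-step checkout
Email: the multi-step checkout 680/1444 = 47.1%, Flow B 271/779 = 34.8% → the multi-step checkout
Display: the multi-step checkout 189/273 = 69.2%, Flow B 1651/2667 = 61.9% → the multi-step checkout
Direct: the multi-step checkout 857/2563 = 33.4%, Flow B 43/168 = 25.6% → the multi-step checkout
Overall: the multi-step checkout 1999/4881 = 41.0%, Flow B 2258/4356 = 51.8% → Flow B
(The multi-step checkout wins every traffic group but Flow B wins overall — the multi-step checkout's sessions skew toward the low-rate direct group.)

Flow B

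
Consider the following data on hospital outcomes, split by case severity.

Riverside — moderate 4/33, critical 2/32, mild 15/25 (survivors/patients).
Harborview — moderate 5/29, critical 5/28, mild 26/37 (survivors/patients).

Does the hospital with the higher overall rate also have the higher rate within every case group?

Yes

Moderate: Riverside 4/33 = 12.1%, Harborview 5/29 = 17.2% → Harborview
Critical: Riverside 2/32 = 6.2%, Harborview 5/28 = 17.9% → Harborview
Mild: Riverside 15/25 = 60.0%, Harborview 26/37 = 70.3% → Harborview
Overall: Riverside 21/90 = 23.3%, Harborview 36/94 = 38.3% → Harborview
Harborview wins overall and in every case group — no reversal.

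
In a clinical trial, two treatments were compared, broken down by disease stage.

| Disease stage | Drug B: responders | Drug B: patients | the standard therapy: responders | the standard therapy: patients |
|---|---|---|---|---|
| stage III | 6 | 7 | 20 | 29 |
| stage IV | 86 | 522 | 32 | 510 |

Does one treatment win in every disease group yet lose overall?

No

Stage III: Drug B 6/7 = 85.7%, the standard therapy 20/29 = 69.0% → Drug B
Stage IV: Drug B 86/522 = 16.5%, the standard therapy 32/510 = 6.3% → Drug B
Overall: Drug B 92/529 = 17.4%, the standard therapy 52/539 = 9.6% → Drug B
Drug B wins overall and in every disease group — no reversal.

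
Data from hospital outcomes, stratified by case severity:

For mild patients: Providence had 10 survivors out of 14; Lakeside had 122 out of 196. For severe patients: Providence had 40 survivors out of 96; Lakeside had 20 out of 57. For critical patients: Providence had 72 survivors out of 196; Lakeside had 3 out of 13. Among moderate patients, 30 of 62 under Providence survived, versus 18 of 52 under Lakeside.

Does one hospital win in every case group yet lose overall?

Mild: Providence 10/14 = 71.4%, Lakeside 122/196 = 62.2% → Providence
Severe: Providence 40/96 = 41.7%, Lakeside 20/57 = 35.1% → Providence
Critical: Providence 72/196 = 36.7%, Lakeside 3/13 = 23.1% → Providence
Moderate: Providence 30/62 = 48.4%, Lakeside 18/52 = 34.6% → Providence
Overall: Providence 152/368 = 41.3%, Lakeside 163/318 = 51.3% → Lakeside
Providence wins each case group but Lakeside wins overall — the comparison reverses. Providence's patients skew toward critical, which has a lower base rate.

Yes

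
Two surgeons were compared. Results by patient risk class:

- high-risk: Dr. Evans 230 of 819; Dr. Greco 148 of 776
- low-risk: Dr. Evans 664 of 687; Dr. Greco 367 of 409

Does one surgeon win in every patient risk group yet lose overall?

No

High-risk: Dr. Evans 230/819 = 28.1%, Dr. Greco 148/776 = 19.1% → Dr. Evans
Low-risk: Dr. Evans 664/687 = 96.7%, Dr. Greco 367/409 = 89.7% → Dr. Evans
Overall: Dr. Evans 894/1506 = 59.4%, Dr. Greco 515/1185 = 43.5% → Dr. Evans
Dr. Evans wins overall and in every patient risk group — no reversal.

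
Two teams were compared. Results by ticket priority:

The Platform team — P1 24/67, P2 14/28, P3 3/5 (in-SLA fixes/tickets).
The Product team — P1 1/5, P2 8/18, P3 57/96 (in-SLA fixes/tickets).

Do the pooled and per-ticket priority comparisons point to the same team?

No

P1: the Platform team 24/67 = 35.8%, the Product team 1/5 = 20.0% → the Platform team
P2: the Platform team 14/28 = 50.0%, the Product team 8/18 = 44.4% → the Platform team
P3: the Platform team 3/5 = 60.0%, the Product team 57/96 = 59.4% → the Platform team
Overall: the Platform team 41/100 = 41.0%, the Product team 66/119 = 55.5% → the Product team
The Platform team wins each ticket group but the Product team wins overall — the comparison reverses. The Platform team's tickets skew toward P1, which has a lower base rate.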